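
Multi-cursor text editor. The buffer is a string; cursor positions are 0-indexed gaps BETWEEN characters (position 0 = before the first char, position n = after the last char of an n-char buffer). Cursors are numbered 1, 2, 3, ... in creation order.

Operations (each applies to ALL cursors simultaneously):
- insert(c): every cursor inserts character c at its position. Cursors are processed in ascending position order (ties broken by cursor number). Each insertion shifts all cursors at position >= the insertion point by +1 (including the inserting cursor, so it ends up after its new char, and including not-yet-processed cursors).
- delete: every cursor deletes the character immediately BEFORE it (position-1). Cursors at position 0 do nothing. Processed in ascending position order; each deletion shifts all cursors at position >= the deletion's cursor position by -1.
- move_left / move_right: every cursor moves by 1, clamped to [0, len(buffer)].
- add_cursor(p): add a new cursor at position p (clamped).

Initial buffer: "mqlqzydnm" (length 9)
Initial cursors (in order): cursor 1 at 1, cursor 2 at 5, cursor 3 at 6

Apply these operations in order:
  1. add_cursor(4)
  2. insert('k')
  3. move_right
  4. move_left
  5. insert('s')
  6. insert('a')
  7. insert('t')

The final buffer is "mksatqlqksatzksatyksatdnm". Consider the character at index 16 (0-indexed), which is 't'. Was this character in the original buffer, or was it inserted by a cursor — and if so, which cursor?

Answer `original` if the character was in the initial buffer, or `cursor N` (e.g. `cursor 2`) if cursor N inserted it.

Answer: cursor 2

Derivation:
After op 1 (add_cursor(4)): buffer="mqlqzydnm" (len 9), cursors c1@1 c4@4 c2@5 c3@6, authorship .........
After op 2 (insert('k')): buffer="mkqlqkzkykdnm" (len 13), cursors c1@2 c4@6 c2@8 c3@10, authorship .1...4.2.3...
After op 3 (move_right): buffer="mkqlqkzkykdnm" (len 13), cursors c1@3 c4@7 c2@9 c3@11, authorship .1...4.2.3...
After op 4 (move_left): buffer="mkqlqkzkykdnm" (len 13), cursors c1@2 c4@6 c2@8 c3@10, authorship .1...4.2.3...
After op 5 (insert('s')): buffer="mksqlqkszksyksdnm" (len 17), cursors c1@3 c4@8 c2@11 c3@14, authorship .11...44.22.33...
After op 6 (insert('a')): buffer="mksaqlqksazksayksadnm" (len 21), cursors c1@4 c4@10 c2@14 c3@18, authorship .111...444.222.333...
After op 7 (insert('t')): buffer="mksatqlqksatzksatyksatdnm" (len 25), cursors c1@5 c4@12 c2@17 c3@22, authorship .1111...4444.2222.3333...
Authorship (.=original, N=cursor N): . 1 1 1 1 . . . 4 4 4 4 . 2 2 2 2 . 3 3 3 3 . . .
Index 16: author = 2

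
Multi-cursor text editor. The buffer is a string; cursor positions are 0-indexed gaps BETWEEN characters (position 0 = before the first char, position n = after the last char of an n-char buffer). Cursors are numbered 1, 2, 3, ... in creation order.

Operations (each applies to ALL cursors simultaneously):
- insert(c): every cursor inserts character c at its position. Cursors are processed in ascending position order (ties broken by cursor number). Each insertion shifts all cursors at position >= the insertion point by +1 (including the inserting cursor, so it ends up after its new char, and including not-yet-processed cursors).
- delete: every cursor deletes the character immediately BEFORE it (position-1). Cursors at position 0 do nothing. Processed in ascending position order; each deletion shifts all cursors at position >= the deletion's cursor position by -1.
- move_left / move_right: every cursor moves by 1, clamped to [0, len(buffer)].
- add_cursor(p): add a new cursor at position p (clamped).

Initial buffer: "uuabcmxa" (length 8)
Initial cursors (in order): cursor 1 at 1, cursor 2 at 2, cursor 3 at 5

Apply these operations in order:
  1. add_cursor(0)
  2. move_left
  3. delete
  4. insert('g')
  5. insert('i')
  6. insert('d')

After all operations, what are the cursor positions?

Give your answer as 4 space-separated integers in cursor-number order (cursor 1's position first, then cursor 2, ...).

Answer: 9 9 14 9

Derivation:
After op 1 (add_cursor(0)): buffer="uuabcmxa" (len 8), cursors c4@0 c1@1 c2@2 c3@5, authorship ........
After op 2 (move_left): buffer="uuabcmxa" (len 8), cursors c1@0 c4@0 c2@1 c3@4, authorship ........
After op 3 (delete): buffer="uacmxa" (len 6), cursors c1@0 c2@0 c4@0 c3@2, authorship ......
After op 4 (insert('g')): buffer="ggguagcmxa" (len 10), cursors c1@3 c2@3 c4@3 c3@6, authorship 124..3....
After op 5 (insert('i')): buffer="gggiiiuagicmxa" (len 14), cursors c1@6 c2@6 c4@6 c3@10, authorship 124124..33....
After op 6 (insert('d')): buffer="gggiiiddduagidcmxa" (len 18), cursors c1@9 c2@9 c4@9 c3@14, authorship 124124124..333....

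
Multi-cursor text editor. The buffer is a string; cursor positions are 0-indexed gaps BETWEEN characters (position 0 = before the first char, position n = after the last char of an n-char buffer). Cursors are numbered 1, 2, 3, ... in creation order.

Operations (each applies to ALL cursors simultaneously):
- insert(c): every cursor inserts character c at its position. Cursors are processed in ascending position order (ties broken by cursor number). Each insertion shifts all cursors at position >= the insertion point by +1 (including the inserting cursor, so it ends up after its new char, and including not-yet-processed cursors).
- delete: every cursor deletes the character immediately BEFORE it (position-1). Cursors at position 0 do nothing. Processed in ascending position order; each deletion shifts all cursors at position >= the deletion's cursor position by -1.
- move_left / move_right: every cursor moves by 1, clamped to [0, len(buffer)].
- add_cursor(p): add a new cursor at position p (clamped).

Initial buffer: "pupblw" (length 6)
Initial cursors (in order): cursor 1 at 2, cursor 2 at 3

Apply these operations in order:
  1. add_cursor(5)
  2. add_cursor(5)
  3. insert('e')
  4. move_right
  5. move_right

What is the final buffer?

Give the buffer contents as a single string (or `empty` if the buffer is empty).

After op 1 (add_cursor(5)): buffer="pupblw" (len 6), cursors c1@2 c2@3 c3@5, authorship ......
After op 2 (add_cursor(5)): buffer="pupblw" (len 6), cursors c1@2 c2@3 c3@5 c4@5, authorship ......
After op 3 (insert('e')): buffer="puepebleew" (len 10), cursors c1@3 c2@5 c3@9 c4@9, authorship ..1.2..34.
After op 4 (move_right): buffer="puepebleew" (len 10), cursors c1@4 c2@6 c3@10 c4@10, authorship ..1.2..34.
After op 5 (move_right): buffer="puepebleew" (len 10), cursors c1@5 c2@7 c3@10 c4@10, authorship ..1.2..34.

Answer: puepebleew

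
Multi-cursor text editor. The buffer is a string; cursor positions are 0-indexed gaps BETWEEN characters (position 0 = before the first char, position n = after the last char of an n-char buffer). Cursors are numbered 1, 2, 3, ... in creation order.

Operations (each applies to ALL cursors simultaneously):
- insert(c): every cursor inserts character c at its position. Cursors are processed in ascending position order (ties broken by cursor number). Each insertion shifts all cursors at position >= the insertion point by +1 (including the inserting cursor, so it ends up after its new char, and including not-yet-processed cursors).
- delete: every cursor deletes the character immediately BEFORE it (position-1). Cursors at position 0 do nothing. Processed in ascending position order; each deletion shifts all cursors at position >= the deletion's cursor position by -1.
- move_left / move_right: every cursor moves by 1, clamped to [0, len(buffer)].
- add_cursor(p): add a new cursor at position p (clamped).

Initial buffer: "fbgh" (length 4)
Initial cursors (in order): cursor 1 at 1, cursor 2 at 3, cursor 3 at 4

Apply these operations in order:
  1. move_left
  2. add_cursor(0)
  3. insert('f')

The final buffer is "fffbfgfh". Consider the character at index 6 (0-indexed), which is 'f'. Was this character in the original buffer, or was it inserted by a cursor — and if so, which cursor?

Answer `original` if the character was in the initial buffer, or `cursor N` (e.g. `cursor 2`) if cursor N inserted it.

After op 1 (move_left): buffer="fbgh" (len 4), cursors c1@0 c2@2 c3@3, authorship ....
After op 2 (add_cursor(0)): buffer="fbgh" (len 4), cursors c1@0 c4@0 c2@2 c3@3, authorship ....
After op 3 (insert('f')): buffer="fffbfgfh" (len 8), cursors c1@2 c4@2 c2@5 c3@7, authorship 14..2.3.
Authorship (.=original, N=cursor N): 1 4 . . 2 . 3 .
Index 6: author = 3

Answer: cursor 3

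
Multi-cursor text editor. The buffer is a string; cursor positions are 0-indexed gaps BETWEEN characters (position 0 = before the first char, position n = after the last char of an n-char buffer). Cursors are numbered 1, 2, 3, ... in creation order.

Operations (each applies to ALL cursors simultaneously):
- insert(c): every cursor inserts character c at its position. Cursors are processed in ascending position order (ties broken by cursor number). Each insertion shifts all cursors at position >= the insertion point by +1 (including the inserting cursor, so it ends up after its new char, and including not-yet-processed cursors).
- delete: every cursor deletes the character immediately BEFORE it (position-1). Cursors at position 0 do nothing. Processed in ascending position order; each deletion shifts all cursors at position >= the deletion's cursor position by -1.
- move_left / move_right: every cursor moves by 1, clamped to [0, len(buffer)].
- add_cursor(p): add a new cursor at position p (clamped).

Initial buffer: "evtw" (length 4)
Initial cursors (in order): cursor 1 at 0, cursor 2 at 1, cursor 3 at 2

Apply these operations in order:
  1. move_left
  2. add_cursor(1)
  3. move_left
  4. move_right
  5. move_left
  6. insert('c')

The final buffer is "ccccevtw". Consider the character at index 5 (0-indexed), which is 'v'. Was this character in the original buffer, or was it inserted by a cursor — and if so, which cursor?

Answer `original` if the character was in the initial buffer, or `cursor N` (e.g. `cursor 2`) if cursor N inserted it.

Answer: original

Derivation:
After op 1 (move_left): buffer="evtw" (len 4), cursors c1@0 c2@0 c3@1, authorship ....
After op 2 (add_cursor(1)): buffer="evtw" (len 4), cursors c1@0 c2@0 c3@1 c4@1, authorship ....
After op 3 (move_left): buffer="evtw" (len 4), cursors c1@0 c2@0 c3@0 c4@0, authorship ....
After op 4 (move_right): buffer="evtw" (len 4), cursors c1@1 c2@1 c3@1 c4@1, authorship ....
After op 5 (move_left): buffer="evtw" (len 4), cursors c1@0 c2@0 c3@0 c4@0, authorship ....
After op 6 (insert('c')): buffer="ccccevtw" (len 8), cursors c1@4 c2@4 c3@4 c4@4, authorship 1234....
Authorship (.=original, N=cursor N): 1 2 3 4 . . . .
Index 5: author = original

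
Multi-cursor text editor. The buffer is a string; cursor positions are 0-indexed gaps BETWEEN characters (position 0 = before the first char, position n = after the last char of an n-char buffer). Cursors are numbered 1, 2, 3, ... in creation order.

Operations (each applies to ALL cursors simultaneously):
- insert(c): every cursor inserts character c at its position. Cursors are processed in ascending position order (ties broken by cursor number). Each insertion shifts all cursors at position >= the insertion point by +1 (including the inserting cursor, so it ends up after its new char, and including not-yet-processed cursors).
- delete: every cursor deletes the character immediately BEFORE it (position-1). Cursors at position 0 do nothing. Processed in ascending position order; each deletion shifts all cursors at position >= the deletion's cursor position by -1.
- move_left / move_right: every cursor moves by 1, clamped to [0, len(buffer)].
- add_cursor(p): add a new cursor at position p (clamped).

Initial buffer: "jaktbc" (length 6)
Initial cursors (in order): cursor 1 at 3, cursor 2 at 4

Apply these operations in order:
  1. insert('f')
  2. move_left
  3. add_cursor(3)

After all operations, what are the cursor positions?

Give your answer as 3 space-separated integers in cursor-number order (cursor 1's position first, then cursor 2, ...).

Answer: 3 5 3

Derivation:
After op 1 (insert('f')): buffer="jakftfbc" (len 8), cursors c1@4 c2@6, authorship ...1.2..
After op 2 (move_left): buffer="jakftfbc" (len 8), cursors c1@3 c2@5, authorship ...1.2..
After op 3 (add_cursor(3)): buffer="jakftfbc" (len 8), cursors c1@3 c3@3 c2@5, authorship ...1.2..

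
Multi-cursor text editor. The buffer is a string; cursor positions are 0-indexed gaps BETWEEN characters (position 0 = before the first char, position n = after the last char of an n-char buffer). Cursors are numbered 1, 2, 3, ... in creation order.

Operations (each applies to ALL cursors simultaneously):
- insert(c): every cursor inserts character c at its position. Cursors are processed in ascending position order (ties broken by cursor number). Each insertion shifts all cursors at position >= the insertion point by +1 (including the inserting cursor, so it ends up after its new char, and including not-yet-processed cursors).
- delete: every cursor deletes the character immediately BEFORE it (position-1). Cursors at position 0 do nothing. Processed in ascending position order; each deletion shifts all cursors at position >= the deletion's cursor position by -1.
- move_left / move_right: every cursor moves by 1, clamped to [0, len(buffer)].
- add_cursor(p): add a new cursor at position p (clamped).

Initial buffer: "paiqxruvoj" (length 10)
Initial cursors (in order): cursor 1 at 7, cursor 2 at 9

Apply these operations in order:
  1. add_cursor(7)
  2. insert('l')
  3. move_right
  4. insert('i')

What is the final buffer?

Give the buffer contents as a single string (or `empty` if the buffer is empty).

Answer: paiqxrullviiolji

Derivation:
After op 1 (add_cursor(7)): buffer="paiqxruvoj" (len 10), cursors c1@7 c3@7 c2@9, authorship ..........
After op 2 (insert('l')): buffer="paiqxrullvolj" (len 13), cursors c1@9 c3@9 c2@12, authorship .......13..2.
After op 3 (move_right): buffer="paiqxrullvolj" (len 13), cursors c1@10 c3@10 c2@13, authorship .......13..2.
After op 4 (insert('i')): buffer="paiqxrullviiolji" (len 16), cursors c1@12 c3@12 c2@16, authorship .......13.13.2.2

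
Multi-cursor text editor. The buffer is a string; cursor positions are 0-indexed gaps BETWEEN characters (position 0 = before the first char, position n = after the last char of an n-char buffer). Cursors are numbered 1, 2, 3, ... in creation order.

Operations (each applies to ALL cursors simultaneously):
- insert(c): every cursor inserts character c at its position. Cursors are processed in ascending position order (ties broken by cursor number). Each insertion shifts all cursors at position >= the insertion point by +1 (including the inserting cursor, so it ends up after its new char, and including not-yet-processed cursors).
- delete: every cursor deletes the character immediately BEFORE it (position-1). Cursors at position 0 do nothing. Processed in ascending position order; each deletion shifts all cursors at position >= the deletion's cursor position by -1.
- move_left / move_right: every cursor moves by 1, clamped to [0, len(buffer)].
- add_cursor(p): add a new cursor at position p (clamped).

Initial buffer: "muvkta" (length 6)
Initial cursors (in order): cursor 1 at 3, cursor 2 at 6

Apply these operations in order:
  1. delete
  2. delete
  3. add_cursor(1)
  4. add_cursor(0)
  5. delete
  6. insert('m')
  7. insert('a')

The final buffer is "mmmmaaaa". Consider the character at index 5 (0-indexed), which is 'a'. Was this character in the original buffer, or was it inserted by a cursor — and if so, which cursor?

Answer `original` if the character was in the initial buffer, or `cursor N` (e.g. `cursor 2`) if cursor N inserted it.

Answer: cursor 2

Derivation:
After op 1 (delete): buffer="mukt" (len 4), cursors c1@2 c2@4, authorship ....
After op 2 (delete): buffer="mk" (len 2), cursors c1@1 c2@2, authorship ..
After op 3 (add_cursor(1)): buffer="mk" (len 2), cursors c1@1 c3@1 c2@2, authorship ..
After op 4 (add_cursor(0)): buffer="mk" (len 2), cursors c4@0 c1@1 c3@1 c2@2, authorship ..
After op 5 (delete): buffer="" (len 0), cursors c1@0 c2@0 c3@0 c4@0, authorship 
After op 6 (insert('m')): buffer="mmmm" (len 4), cursors c1@4 c2@4 c3@4 c4@4, authorship 1234
After op 7 (insert('a')): buffer="mmmmaaaa" (len 8), cursors c1@8 c2@8 c3@8 c4@8, authorship 12341234
Authorship (.=original, N=cursor N): 1 2 3 4 1 2 3 4
Index 5: author = 2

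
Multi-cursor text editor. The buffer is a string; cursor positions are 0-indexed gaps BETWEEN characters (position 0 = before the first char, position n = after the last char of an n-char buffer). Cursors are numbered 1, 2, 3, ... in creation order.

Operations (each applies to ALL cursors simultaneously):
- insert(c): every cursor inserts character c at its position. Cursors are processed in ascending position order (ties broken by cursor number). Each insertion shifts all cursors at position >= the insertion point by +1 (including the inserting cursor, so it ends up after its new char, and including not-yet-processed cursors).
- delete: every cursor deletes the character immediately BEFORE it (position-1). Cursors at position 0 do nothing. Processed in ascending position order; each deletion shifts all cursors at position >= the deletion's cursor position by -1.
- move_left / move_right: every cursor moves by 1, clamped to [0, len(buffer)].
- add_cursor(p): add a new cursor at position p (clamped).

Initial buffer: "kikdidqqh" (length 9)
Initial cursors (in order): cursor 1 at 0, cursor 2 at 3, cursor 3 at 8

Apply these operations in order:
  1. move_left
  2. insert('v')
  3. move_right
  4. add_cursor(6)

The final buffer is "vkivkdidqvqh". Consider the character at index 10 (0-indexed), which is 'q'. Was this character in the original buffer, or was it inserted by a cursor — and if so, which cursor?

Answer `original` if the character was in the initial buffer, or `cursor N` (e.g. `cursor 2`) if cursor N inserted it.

After op 1 (move_left): buffer="kikdidqqh" (len 9), cursors c1@0 c2@2 c3@7, authorship .........
After op 2 (insert('v')): buffer="vkivkdidqvqh" (len 12), cursors c1@1 c2@4 c3@10, authorship 1..2.....3..
After op 3 (move_right): buffer="vkivkdidqvqh" (len 12), cursors c1@2 c2@5 c3@11, authorship 1..2.....3..
After op 4 (add_cursor(6)): buffer="vkivkdidqvqh" (len 12), cursors c1@2 c2@5 c4@6 c3@11, authorship 1..2.....3..
Authorship (.=original, N=cursor N): 1 . . 2 . . . . . 3 . .
Index 10: author = original

Answer: original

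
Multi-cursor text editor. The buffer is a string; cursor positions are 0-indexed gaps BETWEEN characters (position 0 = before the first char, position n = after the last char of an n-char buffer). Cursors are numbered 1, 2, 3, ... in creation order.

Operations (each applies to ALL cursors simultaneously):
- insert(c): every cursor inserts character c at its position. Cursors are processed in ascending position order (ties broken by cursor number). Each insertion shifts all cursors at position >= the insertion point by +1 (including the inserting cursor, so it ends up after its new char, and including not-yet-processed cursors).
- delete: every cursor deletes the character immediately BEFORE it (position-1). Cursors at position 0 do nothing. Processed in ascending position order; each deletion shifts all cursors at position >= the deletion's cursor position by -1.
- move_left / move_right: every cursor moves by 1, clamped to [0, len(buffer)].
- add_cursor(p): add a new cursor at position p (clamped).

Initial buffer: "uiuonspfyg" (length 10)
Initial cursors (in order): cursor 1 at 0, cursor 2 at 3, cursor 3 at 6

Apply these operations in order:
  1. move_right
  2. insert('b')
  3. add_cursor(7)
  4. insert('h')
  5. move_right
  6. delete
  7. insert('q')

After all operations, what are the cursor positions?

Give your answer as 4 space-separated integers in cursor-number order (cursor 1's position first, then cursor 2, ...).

Answer: 4 9 15 11

Derivation:
After op 1 (move_right): buffer="uiuonspfyg" (len 10), cursors c1@1 c2@4 c3@7, authorship ..........
After op 2 (insert('b')): buffer="ubiuobnspbfyg" (len 13), cursors c1@2 c2@6 c3@10, authorship .1...2...3...
After op 3 (add_cursor(7)): buffer="ubiuobnspbfyg" (len 13), cursors c1@2 c2@6 c4@7 c3@10, authorship .1...2...3...
After op 4 (insert('h')): buffer="ubhiuobhnhspbhfyg" (len 17), cursors c1@3 c2@8 c4@10 c3@14, authorship .11...22.4..33...
After op 5 (move_right): buffer="ubhiuobhnhspbhfyg" (len 17), cursors c1@4 c2@9 c4@11 c3@15, authorship .11...22.4..33...
After op 6 (delete): buffer="ubhuobhhpbhyg" (len 13), cursors c1@3 c2@7 c4@8 c3@11, authorship .11..224.33..
After op 7 (insert('q')): buffer="ubhquobhqhqpbhqyg" (len 17), cursors c1@4 c2@9 c4@11 c3@15, authorship .111..22244.333..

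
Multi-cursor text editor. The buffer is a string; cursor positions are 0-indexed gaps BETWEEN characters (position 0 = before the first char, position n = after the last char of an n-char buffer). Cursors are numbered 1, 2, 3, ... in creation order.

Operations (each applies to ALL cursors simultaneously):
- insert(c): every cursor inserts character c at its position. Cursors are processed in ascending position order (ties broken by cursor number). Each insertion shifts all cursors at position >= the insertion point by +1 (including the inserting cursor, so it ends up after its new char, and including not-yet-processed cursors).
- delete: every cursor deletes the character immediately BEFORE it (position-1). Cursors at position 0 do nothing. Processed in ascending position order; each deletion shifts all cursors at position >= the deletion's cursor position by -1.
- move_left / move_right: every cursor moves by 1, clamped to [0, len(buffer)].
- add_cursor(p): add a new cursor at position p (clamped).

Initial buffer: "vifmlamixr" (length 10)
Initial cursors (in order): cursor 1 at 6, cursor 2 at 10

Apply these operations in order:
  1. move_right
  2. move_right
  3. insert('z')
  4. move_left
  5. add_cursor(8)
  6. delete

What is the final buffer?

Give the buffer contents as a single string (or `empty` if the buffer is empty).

After op 1 (move_right): buffer="vifmlamixr" (len 10), cursors c1@7 c2@10, authorship ..........
After op 2 (move_right): buffer="vifmlamixr" (len 10), cursors c1@8 c2@10, authorship ..........
After op 3 (insert('z')): buffer="vifmlamizxrz" (len 12), cursors c1@9 c2@12, authorship ........1..2
After op 4 (move_left): buffer="vifmlamizxrz" (len 12), cursors c1@8 c2@11, authorship ........1..2
After op 5 (add_cursor(8)): buffer="vifmlamizxrz" (len 12), cursors c1@8 c3@8 c2@11, authorship ........1..2
After op 6 (delete): buffer="vifmlazxz" (len 9), cursors c1@6 c3@6 c2@8, authorship ......1.2

Answer: vifmlazxz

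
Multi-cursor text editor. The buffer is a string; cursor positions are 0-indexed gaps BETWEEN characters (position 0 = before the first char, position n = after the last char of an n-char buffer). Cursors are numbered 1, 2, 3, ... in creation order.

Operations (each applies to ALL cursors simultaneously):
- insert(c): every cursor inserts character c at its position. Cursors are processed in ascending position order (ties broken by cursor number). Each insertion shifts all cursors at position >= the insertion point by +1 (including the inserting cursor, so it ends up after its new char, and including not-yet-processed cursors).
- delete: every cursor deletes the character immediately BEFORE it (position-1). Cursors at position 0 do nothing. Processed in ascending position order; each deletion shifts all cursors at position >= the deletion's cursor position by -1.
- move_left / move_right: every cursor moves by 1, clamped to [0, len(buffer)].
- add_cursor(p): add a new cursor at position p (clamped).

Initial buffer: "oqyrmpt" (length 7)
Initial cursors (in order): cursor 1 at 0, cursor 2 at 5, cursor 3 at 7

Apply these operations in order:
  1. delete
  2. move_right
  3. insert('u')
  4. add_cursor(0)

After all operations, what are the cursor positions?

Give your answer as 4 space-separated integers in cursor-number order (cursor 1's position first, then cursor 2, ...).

After op 1 (delete): buffer="oqyrp" (len 5), cursors c1@0 c2@4 c3@5, authorship .....
After op 2 (move_right): buffer="oqyrp" (len 5), cursors c1@1 c2@5 c3@5, authorship .....
After op 3 (insert('u')): buffer="ouqyrpuu" (len 8), cursors c1@2 c2@8 c3@8, authorship .1....23
After op 4 (add_cursor(0)): buffer="ouqyrpuu" (len 8), cursors c4@0 c1@2 c2@8 c3@8, authorship .1....23

Answer: 2 8 8 0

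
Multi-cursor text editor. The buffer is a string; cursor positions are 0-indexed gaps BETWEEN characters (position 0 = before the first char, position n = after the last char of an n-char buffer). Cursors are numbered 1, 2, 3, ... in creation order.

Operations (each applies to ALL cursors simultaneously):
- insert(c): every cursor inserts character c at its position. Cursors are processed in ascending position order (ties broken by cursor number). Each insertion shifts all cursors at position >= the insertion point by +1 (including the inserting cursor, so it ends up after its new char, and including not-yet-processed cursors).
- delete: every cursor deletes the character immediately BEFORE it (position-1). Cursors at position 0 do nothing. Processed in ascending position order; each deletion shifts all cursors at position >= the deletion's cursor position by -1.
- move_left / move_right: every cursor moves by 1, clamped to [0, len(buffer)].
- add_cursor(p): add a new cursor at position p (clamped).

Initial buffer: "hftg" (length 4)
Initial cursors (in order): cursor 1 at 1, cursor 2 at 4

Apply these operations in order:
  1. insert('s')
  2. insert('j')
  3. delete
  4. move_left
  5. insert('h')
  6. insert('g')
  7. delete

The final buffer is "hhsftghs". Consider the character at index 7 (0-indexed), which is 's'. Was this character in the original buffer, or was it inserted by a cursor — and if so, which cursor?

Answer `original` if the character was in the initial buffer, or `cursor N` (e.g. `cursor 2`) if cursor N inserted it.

After op 1 (insert('s')): buffer="hsftgs" (len 6), cursors c1@2 c2@6, authorship .1...2
After op 2 (insert('j')): buffer="hsjftgsj" (len 8), cursors c1@3 c2@8, authorship .11...22
After op 3 (delete): buffer="hsftgs" (len 6), cursors c1@2 c2@6, authorship .1...2
After op 4 (move_left): buffer="hsftgs" (len 6), cursors c1@1 c2@5, authorship .1...2
After op 5 (insert('h')): buffer="hhsftghs" (len 8), cursors c1@2 c2@7, authorship .11...22
After op 6 (insert('g')): buffer="hhgsftghgs" (len 10), cursors c1@3 c2@9, authorship .111...222
After op 7 (delete): buffer="hhsftghs" (len 8), cursors c1@2 c2@7, authorship .11...22
Authorship (.=original, N=cursor N): . 1 1 . . . 2 2
Index 7: author = 2

Answer: cursor 2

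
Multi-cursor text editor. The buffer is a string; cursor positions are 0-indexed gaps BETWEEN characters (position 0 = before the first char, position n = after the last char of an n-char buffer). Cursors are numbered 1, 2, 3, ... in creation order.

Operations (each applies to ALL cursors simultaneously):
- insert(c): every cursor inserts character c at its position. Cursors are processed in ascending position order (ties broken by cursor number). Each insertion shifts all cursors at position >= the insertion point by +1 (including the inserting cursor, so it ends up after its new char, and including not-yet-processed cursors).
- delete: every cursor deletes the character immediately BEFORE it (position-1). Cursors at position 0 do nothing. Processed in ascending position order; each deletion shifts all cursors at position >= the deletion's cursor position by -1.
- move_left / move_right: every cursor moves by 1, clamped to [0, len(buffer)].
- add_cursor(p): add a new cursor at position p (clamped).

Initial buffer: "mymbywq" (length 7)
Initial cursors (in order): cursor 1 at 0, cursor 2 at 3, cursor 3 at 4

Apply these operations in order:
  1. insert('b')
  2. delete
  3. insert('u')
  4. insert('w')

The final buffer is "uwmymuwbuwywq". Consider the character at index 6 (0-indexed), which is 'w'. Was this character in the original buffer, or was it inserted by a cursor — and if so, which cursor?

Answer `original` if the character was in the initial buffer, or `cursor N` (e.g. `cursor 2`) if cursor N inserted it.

After op 1 (insert('b')): buffer="bmymbbbywq" (len 10), cursors c1@1 c2@5 c3@7, authorship 1...2.3...
After op 2 (delete): buffer="mymbywq" (len 7), cursors c1@0 c2@3 c3@4, authorship .......
After op 3 (insert('u')): buffer="umymubuywq" (len 10), cursors c1@1 c2@5 c3@7, authorship 1...2.3...
After op 4 (insert('w')): buffer="uwmymuwbuwywq" (len 13), cursors c1@2 c2@7 c3@10, authorship 11...22.33...
Authorship (.=original, N=cursor N): 1 1 . . . 2 2 . 3 3 . . .
Index 6: author = 2

Answer: cursor 2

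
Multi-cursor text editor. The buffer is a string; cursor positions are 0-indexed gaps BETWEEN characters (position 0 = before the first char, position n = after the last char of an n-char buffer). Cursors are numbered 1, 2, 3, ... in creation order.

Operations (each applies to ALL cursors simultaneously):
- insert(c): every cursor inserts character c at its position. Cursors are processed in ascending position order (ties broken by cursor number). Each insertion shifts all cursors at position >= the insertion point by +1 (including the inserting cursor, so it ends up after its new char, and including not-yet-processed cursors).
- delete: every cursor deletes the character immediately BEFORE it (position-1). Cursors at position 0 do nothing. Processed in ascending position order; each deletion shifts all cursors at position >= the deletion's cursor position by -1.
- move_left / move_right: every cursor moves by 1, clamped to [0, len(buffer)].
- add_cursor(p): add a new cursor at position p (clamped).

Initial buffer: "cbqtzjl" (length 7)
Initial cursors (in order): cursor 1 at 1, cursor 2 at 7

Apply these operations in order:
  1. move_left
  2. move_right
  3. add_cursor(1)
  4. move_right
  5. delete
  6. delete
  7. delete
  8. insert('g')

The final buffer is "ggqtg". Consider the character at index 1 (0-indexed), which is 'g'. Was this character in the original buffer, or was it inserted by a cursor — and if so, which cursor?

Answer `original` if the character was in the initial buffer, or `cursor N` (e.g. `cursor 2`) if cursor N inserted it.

After op 1 (move_left): buffer="cbqtzjl" (len 7), cursors c1@0 c2@6, authorship .......
After op 2 (move_right): buffer="cbqtzjl" (len 7), cursors c1@1 c2@7, authorship .......
After op 3 (add_cursor(1)): buffer="cbqtzjl" (len 7), cursors c1@1 c3@1 c2@7, authorship .......
After op 4 (move_right): buffer="cbqtzjl" (len 7), cursors c1@2 c3@2 c2@7, authorship .......
After op 5 (delete): buffer="qtzj" (len 4), cursors c1@0 c3@0 c2@4, authorship ....
After op 6 (delete): buffer="qtz" (len 3), cursors c1@0 c3@0 c2@3, authorship ...
After op 7 (delete): buffer="qt" (len 2), cursors c1@0 c3@0 c2@2, authorship ..
After op 8 (insert('g')): buffer="ggqtg" (len 5), cursors c1@2 c3@2 c2@5, authorship 13..2
Authorship (.=original, N=cursor N): 1 3 . . 2
Index 1: author = 3

Answer: cursor 3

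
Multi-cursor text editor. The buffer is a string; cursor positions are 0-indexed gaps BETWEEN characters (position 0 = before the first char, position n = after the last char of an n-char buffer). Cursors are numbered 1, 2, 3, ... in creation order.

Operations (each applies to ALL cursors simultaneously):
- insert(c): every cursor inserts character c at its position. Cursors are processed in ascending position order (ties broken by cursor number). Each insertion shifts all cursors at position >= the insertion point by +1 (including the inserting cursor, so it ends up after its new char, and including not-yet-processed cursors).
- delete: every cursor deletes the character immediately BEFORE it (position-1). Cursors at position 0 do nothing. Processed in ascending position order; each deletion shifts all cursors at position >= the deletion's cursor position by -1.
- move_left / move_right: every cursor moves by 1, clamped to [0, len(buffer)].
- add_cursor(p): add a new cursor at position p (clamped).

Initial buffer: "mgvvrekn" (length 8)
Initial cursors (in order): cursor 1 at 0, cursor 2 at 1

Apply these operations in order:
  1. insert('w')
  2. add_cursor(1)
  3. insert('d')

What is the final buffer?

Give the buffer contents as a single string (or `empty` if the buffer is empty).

Answer: wddmwdgvvrekn

Derivation:
After op 1 (insert('w')): buffer="wmwgvvrekn" (len 10), cursors c1@1 c2@3, authorship 1.2.......
After op 2 (add_cursor(1)): buffer="wmwgvvrekn" (len 10), cursors c1@1 c3@1 c2@3, authorship 1.2.......
After op 3 (insert('d')): buffer="wddmwdgvvrekn" (len 13), cursors c1@3 c3@3 c2@6, authorship 113.22.......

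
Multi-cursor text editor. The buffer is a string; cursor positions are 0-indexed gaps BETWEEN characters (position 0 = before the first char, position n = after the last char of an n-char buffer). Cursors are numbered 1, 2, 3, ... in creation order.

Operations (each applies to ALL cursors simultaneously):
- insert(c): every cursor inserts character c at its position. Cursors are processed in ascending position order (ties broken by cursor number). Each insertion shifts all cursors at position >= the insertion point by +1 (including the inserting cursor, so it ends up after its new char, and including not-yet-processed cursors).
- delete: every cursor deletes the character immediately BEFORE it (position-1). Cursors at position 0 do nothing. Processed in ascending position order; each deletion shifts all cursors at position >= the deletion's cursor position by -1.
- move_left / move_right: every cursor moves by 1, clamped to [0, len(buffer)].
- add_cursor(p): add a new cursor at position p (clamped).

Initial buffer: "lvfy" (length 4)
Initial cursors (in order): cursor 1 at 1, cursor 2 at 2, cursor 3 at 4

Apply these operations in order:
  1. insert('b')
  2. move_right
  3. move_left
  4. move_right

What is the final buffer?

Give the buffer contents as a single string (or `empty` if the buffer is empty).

After op 1 (insert('b')): buffer="lbvbfyb" (len 7), cursors c1@2 c2@4 c3@7, authorship .1.2..3
After op 2 (move_right): buffer="lbvbfyb" (len 7), cursors c1@3 c2@5 c3@7, authorship .1.2..3
After op 3 (move_left): buffer="lbvbfyb" (len 7), cursors c1@2 c2@4 c3@6, authorship .1.2..3
After op 4 (move_right): buffer="lbvbfyb" (len 7), cursors c1@3 c2@5 c3@7, authorship .1.2..3

Answer: lbvbfyb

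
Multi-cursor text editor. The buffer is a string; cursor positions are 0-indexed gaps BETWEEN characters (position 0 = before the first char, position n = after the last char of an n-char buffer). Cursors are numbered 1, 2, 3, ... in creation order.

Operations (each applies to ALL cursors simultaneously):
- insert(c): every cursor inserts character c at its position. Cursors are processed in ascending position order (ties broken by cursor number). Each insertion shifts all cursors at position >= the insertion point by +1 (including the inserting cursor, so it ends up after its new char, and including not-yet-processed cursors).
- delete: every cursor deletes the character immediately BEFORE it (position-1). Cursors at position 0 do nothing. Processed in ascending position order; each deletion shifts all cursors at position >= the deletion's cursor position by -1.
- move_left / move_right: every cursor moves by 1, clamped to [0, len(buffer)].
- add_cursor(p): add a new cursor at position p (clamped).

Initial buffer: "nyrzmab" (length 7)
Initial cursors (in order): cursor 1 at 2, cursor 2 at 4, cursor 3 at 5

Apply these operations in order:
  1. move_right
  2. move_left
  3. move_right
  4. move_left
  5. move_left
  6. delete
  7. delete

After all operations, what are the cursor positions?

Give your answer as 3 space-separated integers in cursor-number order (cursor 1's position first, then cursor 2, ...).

After op 1 (move_right): buffer="nyrzmab" (len 7), cursors c1@3 c2@5 c3@6, authorship .......
After op 2 (move_left): buffer="nyrzmab" (len 7), cursors c1@2 c2@4 c3@5, authorship .......
After op 3 (move_right): buffer="nyrzmab" (len 7), cursors c1@3 c2@5 c3@6, authorship .......
After op 4 (move_left): buffer="nyrzmab" (len 7), cursors c1@2 c2@4 c3@5, authorship .......
After op 5 (move_left): buffer="nyrzmab" (len 7), cursors c1@1 c2@3 c3@4, authorship .......
After op 6 (delete): buffer="ymab" (len 4), cursors c1@0 c2@1 c3@1, authorship ....
After op 7 (delete): buffer="mab" (len 3), cursors c1@0 c2@0 c3@0, authorship ...

Answer: 0 0 0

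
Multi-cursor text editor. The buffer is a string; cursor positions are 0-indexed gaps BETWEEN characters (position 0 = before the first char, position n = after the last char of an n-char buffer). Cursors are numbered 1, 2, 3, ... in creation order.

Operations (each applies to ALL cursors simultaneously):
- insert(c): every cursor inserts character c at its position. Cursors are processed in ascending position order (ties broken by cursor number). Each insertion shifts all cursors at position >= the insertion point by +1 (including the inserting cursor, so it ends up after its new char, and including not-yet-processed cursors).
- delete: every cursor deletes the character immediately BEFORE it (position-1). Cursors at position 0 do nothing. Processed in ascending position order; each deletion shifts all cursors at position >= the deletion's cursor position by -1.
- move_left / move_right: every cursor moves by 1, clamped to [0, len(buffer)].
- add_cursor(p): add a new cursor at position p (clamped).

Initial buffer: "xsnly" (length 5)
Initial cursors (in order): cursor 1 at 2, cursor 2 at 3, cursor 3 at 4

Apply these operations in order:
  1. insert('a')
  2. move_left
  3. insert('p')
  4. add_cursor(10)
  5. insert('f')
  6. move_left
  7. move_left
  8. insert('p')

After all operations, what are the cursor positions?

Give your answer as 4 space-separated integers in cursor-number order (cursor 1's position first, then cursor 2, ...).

After op 1 (insert('a')): buffer="xsanalay" (len 8), cursors c1@3 c2@5 c3@7, authorship ..1.2.3.
After op 2 (move_left): buffer="xsanalay" (len 8), cursors c1@2 c2@4 c3@6, authorship ..1.2.3.
After op 3 (insert('p')): buffer="xspanpalpay" (len 11), cursors c1@3 c2@6 c3@9, authorship ..11.22.33.
After op 4 (add_cursor(10)): buffer="xspanpalpay" (len 11), cursors c1@3 c2@6 c3@9 c4@10, authorship ..11.22.33.
After op 5 (insert('f')): buffer="xspfanpfalpfafy" (len 15), cursors c1@4 c2@8 c3@12 c4@14, authorship ..111.222.3334.
After op 6 (move_left): buffer="xspfanpfalpfafy" (len 15), cursors c1@3 c2@7 c3@11 c4@13, authorship ..111.222.3334.
After op 7 (move_left): buffer="xspfanpfalpfafy" (len 15), cursors c1@2 c2@6 c3@10 c4@12, authorship ..111.222.3334.
After op 8 (insert('p')): buffer="xsppfanppfalppfpafy" (len 19), cursors c1@3 c2@8 c3@13 c4@16, authorship ..1111.2222.333434.

Answer: 3 8 13 16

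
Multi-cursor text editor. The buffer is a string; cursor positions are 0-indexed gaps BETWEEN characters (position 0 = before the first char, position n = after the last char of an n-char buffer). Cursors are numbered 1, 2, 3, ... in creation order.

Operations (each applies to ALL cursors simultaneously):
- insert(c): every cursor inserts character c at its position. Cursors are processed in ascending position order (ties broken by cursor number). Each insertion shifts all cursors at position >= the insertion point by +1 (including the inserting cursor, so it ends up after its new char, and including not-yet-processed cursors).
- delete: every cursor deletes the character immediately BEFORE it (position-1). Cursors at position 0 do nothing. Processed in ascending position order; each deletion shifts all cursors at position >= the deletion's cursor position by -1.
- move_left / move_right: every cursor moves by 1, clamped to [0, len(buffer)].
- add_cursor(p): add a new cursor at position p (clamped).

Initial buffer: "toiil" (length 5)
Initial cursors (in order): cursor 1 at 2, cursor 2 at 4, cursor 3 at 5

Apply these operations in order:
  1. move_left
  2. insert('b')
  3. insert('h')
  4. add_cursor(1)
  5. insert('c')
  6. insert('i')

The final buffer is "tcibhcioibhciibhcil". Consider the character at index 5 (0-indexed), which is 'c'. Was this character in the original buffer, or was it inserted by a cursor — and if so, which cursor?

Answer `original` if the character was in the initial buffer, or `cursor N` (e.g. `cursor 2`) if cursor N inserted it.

Answer: cursor 1

Derivation:
After op 1 (move_left): buffer="toiil" (len 5), cursors c1@1 c2@3 c3@4, authorship .....
After op 2 (insert('b')): buffer="tboibibl" (len 8), cursors c1@2 c2@5 c3@7, authorship .1..2.3.
After op 3 (insert('h')): buffer="tbhoibhibhl" (len 11), cursors c1@3 c2@7 c3@10, authorship .11..22.33.
After op 4 (add_cursor(1)): buffer="tbhoibhibhl" (len 11), cursors c4@1 c1@3 c2@7 c3@10, authorship .11..22.33.
After op 5 (insert('c')): buffer="tcbhcoibhcibhcl" (len 15), cursors c4@2 c1@5 c2@10 c3@14, authorship .4111..222.333.
After op 6 (insert('i')): buffer="tcibhcioibhciibhcil" (len 19), cursors c4@3 c1@7 c2@13 c3@18, authorship .441111..2222.3333.
Authorship (.=original, N=cursor N): . 4 4 1 1 1 1 . . 2 2 2 2 . 3 3 3 3 .
Index 5: author = 1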